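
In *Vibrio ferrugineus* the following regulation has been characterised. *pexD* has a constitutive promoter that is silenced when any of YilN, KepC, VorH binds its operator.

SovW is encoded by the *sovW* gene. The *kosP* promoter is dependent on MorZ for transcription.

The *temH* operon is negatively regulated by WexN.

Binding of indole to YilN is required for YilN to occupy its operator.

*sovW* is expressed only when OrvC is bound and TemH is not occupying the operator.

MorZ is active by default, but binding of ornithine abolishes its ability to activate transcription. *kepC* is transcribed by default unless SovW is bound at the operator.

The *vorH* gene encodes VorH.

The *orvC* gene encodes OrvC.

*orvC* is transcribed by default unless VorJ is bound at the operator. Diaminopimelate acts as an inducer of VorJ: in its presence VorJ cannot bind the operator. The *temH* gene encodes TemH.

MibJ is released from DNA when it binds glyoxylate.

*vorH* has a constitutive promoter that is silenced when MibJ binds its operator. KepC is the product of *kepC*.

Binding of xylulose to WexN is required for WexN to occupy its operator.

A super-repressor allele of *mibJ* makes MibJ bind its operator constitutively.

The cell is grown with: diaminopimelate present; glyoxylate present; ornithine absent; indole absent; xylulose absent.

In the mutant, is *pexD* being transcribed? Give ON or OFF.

Indole is absent, so YilN is inactive.
Diaminopimelate is present, so VorJ is inactive.
With no repressor bound, *orvC* is transcribed.
So OrvC is produced and active.
Xylulose is absent, so WexN is inactive.
With no repressor bound, *temH* is transcribed.
So TemH is produced and active.
With repressor TemH bound, *sovW* is not transcribed.
So SovW is not produced.
With no repressor bound, *kepC* is transcribed.
So KepC is produced and active.
MibJ is constitutively active in this strain.
With repressor MibJ bound, *vorH* is not transcribed.
So VorH is not produced.
With repressor KepC bound, *pexD* is not transcribed.

OFF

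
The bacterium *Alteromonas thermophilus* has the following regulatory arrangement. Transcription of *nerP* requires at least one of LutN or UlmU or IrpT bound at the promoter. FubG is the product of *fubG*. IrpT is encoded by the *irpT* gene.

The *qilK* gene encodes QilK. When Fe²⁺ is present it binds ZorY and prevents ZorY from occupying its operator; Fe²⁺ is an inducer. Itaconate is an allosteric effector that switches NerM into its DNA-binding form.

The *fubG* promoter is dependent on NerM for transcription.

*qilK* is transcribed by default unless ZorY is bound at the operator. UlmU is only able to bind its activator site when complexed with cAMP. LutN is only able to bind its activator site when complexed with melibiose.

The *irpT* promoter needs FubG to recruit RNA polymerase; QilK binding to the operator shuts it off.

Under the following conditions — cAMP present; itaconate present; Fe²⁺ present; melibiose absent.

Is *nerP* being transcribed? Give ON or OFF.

ON

Melibiose is absent, so LutN is inactive.
cAMP is present, so UlmU is active.
Itaconate is present, so NerM is active.
No repressor is bound and NerM is active, so *fubG* is transcribed.
So FubG is produced and active.
Fe²⁺ is present, so ZorY is inactive.
With no repressor bound, *qilK* is transcribed.
So QilK is produced and active.
With repressor QilK bound, *irpT* is not transcribed.
So IrpT is not produced.
Activator UlmU is present, so *nerP* is transcribed.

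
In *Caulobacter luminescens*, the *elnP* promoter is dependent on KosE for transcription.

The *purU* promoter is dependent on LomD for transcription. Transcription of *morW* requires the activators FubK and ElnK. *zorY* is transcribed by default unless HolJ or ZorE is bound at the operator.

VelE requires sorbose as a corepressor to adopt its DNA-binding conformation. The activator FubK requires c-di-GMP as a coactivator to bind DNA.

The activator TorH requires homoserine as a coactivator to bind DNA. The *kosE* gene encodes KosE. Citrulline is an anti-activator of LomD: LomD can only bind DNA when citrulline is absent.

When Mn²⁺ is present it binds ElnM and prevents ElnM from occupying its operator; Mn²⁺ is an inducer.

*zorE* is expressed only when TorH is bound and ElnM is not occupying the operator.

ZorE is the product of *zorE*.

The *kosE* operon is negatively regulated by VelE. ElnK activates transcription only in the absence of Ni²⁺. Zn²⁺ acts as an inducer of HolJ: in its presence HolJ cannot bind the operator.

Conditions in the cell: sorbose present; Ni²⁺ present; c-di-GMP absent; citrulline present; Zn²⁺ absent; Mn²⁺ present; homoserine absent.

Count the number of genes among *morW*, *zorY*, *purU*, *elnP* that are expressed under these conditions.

c-di-GMP is absent, so FubK is inactive.
Ni²⁺ is present, so ElnK is inactive.
Required activator FubK is absent, so *morW* is not transcribed.
→ *morW* is OFF.
Zn²⁺ is absent, so HolJ is active.
Homoserine is absent, so TorH is inactive.
Mn²⁺ is present, so ElnM is inactive.
Required activator TorH is absent, so *zorE* is not transcribed.
So ZorE is not produced.
With repressor HolJ bound, *zorY* is not transcribed.
→ *zorY* is OFF.
Citrulline is present, so LomD is inactive.
Required activator LomD is absent, so *purU* is not transcribed.
→ *purU* is OFF.
Sorbose is present, so VelE is active.
With repressor VelE bound, *kosE* is not transcribed.
So KosE is not produced.
Required activator KosE is absent, so *elnP* is not transcribed.
→ *elnP* is OFF.
0 of the 4 genes are transcribed.

0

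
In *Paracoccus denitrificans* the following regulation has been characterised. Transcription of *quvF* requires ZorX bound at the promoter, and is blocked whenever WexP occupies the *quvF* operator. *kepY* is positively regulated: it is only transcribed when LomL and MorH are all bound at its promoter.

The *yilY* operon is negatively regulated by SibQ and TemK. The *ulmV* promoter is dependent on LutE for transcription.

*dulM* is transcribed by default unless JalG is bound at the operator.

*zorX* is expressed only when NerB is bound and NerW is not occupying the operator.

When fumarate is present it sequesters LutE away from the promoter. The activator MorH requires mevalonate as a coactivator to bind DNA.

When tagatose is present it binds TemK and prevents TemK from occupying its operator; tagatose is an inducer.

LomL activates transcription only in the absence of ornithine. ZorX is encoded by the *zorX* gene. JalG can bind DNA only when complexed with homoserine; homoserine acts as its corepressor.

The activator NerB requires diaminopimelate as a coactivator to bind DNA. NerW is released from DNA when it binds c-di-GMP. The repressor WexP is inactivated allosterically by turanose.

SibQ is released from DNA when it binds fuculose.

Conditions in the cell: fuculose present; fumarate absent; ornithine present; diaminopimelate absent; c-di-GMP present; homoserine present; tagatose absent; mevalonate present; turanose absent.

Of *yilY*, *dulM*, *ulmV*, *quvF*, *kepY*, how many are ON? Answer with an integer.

Fuculose is present, so SibQ is inactive.
Tagatose is absent, so TemK is active.
With repressor TemK bound, *yilY* is not transcribed.
→ *yilY* is OFF.
Homoserine is present, so JalG is active.
With repressor JalG bound, *dulM* is not transcribed.
→ *dulM* is OFF.
Fumarate is absent, so LutE is active.
No repressor is bound and LutE is active, so *ulmV* is transcribed.
→ *ulmV* is ON.
Turanose is absent, so WexP is active.
Diaminopimelate is absent, so NerB is inactive.
c-di-GMP is present, so NerW is inactive.
Required activator NerB is absent, so *zorX* is not transcribed.
So ZorX is not produced.
With repressor WexP bound, *quvF* is not transcribed.
→ *quvF* is OFF.
Ornithine is present, so LomL is inactive.
Mevalonate is present, so MorH is active.
Required activator LomL is absent, so *kepY* is not transcribed.
→ *kepY* is OFF.
1 of the 5 genes is transcribed.

1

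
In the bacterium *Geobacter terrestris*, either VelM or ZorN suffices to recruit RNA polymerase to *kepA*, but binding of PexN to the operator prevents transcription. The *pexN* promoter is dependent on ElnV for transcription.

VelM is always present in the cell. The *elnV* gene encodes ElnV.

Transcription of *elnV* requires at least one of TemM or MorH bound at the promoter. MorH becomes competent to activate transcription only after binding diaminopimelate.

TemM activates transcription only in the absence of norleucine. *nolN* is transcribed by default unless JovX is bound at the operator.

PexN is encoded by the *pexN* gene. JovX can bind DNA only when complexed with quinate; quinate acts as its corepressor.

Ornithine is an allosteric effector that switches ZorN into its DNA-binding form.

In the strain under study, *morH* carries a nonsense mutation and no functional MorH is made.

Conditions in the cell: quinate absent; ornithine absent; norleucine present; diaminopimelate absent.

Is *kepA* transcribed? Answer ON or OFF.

VelM is produced constitutively and is active.
Norleucine is present, so TemM is inactive.
MorH is non-functional in this strain, so it has no effect.
No activator is available at the *elnV* promoter, so *elnV* is not transcribed.
So ElnV is not produced.
Required activator ElnV is absent, so *pexN* is not transcribed.
So PexN is not produced.
Ornithine is absent, so ZorN is inactive.
Activator VelM is present, so *kepA* is transcribed.

ON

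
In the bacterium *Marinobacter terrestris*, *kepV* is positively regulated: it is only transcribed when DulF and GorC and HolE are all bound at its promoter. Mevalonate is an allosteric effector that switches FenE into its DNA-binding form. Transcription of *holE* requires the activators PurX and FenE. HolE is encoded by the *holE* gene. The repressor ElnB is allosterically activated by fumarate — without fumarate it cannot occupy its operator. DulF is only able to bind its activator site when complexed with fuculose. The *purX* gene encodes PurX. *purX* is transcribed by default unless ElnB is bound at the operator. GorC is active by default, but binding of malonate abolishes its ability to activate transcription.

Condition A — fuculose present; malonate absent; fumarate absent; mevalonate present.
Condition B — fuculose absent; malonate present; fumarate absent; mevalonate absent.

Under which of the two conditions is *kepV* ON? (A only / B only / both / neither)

Condition A:
Fuculose is present, so DulF is active.
Malonate is absent, so GorC is active.
Fumarate is absent, so ElnB is inactive.
With no repressor bound, *purX* is transcribed.
So PurX is produced and active.
Mevalonate is present, so FenE is active.
No repressor is bound and PurX and FenE are active, so *holE* is transcribed.
So HolE is produced and active.
No repressor is bound and DulF and GorC and HolE are active, so *kepV* is transcribed.
→ *kepV* is ON in A.
Condition B:
Fuculose is absent, so DulF is inactive.
Malonate is present, so GorC is inactive.
Fumarate is absent, so ElnB is inactive.
With no repressor bound, *purX* is transcribed.
So PurX is produced and active.
Mevalonate is absent, so FenE is inactive.
Required activator FenE is absent, so *holE* is not transcribed.
So HolE is not produced.
Required activator DulF is absent, so *kepV* is not transcribed.
→ *kepV* is OFF in B.

A only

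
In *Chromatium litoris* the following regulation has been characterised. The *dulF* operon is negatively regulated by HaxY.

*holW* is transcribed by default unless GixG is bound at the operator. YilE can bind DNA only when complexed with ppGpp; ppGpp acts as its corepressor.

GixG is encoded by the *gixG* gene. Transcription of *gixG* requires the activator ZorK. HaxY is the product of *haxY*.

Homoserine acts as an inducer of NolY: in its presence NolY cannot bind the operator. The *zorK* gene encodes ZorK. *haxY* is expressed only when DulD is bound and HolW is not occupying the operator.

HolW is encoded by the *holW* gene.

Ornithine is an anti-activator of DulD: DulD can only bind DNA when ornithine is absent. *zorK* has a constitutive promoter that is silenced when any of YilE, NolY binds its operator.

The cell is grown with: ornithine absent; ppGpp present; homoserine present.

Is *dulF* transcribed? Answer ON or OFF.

ppGpp is present, so YilE is active.
Homoserine is present, so NolY is inactive.
With repressor YilE bound, *zorK* is not transcribed.
So ZorK is not produced.
Required activator ZorK is absent, so *gixG* is not transcribed.
So GixG is not produced.
With no repressor bound, *holW* is transcribed.
So HolW is produced and active.
Ornithine is absent, so DulD is active.
With repressor HolW bound, *haxY* is not transcribed.
So HaxY is not produced.
With no repressor bound, *dulF* is transcribed.

ON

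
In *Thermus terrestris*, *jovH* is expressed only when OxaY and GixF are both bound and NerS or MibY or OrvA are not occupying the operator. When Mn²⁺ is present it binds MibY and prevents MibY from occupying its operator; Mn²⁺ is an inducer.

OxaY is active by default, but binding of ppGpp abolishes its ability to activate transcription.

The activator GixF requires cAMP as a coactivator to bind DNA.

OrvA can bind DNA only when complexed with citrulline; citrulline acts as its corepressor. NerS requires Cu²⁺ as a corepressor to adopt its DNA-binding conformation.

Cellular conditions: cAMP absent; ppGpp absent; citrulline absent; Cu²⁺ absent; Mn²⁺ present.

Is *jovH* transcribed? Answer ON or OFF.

OFF

Cu²⁺ is absent, so NerS is inactive.
Mn²⁺ is present, so MibY is inactive.
Citrulline is absent, so OrvA is inactive.
ppGpp is absent, so OxaY is active.
cAMP is absent, so GixF is inactive.
Required activator GixF is absent, so *jovH* is not transcribed.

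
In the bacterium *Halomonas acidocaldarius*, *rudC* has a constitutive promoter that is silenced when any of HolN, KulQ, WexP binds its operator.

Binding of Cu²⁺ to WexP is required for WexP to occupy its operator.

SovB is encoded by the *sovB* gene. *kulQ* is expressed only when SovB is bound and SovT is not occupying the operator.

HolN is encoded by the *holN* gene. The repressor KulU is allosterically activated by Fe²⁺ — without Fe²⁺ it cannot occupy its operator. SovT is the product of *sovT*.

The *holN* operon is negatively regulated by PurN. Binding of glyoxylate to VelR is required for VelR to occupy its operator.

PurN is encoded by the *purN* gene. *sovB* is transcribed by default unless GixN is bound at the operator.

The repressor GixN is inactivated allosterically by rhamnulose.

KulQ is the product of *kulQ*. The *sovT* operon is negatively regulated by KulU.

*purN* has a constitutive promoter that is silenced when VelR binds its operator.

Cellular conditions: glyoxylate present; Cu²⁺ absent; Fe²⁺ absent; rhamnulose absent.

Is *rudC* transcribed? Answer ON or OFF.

OFF

Glyoxylate is present, so VelR is active.
With repressor VelR bound, *purN* is not transcribed.
So PurN is not produced.
With no repressor bound, *holN* is transcribed.
So HolN is produced and active.
Fe²⁺ is absent, so KulU is inactive.
With no repressor bound, *sovT* is transcribed.
So SovT is produced and active.
Rhamnulose is absent, so GixN is active.
With repressor GixN bound, *sovB* is not transcribed.
So SovB is not produced.
With repressor SovT bound, *kulQ* is not transcribed.
So KulQ is not produced.
Cu²⁺ is absent, so WexP is inactive.
With repressor HolN bound, *rudC* is not transcribed.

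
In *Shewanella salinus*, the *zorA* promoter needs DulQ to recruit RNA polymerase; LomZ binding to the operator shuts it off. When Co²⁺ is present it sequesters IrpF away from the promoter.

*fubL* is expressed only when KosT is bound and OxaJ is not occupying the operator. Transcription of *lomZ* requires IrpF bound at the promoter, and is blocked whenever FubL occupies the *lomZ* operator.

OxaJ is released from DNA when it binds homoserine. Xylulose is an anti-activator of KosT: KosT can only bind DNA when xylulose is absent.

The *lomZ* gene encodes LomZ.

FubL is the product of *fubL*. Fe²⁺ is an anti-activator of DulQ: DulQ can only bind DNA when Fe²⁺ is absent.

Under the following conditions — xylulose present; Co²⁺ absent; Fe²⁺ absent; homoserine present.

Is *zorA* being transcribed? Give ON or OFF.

OFF

Co²⁺ is absent, so IrpF is active.
Homoserine is present, so OxaJ is inactive.
Xylulose is present, so KosT is inactive.
Required activator KosT is absent, so *fubL* is not transcribed.
So FubL is not produced.
No repressor is bound and IrpF is active, so *lomZ* is transcribed.
So LomZ is produced and active.
Fe²⁺ is absent, so DulQ is active.
With repressor LomZ bound, *zorA* is not transcribed.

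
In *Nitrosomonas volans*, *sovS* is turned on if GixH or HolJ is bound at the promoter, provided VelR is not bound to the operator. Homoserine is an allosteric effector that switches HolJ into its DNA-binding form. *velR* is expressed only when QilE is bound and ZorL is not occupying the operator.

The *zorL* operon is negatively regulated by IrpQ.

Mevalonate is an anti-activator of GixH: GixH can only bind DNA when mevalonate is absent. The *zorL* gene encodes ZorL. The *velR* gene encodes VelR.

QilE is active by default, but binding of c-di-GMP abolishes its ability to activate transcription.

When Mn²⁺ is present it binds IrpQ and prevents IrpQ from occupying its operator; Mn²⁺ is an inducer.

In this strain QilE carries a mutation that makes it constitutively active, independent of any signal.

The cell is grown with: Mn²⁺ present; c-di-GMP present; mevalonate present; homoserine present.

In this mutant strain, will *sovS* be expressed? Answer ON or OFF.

QilE is constitutively active in this strain.
Mn²⁺ is present, so IrpQ is inactive.
With no repressor bound, *zorL* is transcribed.
So ZorL is produced and active.
With repressor ZorL bound, *velR* is not transcribed.
So VelR is not produced.
Mevalonate is present, so GixH is inactive.
Homoserine is present, so HolJ is active.
Activator HolJ is present, so *sovS* is transcribed.

ON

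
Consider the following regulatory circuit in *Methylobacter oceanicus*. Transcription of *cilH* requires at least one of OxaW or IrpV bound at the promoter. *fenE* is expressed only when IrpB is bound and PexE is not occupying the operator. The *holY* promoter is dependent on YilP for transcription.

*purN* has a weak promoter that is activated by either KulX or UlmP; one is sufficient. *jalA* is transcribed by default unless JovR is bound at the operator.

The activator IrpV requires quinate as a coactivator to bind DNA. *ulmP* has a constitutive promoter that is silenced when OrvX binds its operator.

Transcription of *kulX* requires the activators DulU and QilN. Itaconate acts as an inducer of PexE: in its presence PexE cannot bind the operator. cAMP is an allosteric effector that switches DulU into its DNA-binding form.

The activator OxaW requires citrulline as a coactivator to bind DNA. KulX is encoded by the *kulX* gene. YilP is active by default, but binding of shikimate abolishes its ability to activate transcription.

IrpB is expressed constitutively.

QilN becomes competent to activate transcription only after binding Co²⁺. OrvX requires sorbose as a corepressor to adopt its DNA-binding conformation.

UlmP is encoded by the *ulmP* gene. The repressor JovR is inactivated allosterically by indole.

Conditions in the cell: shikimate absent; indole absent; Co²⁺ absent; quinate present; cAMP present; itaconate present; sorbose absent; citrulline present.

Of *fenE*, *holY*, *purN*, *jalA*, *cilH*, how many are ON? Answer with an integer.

4

Itaconate is present, so PexE is inactive.
IrpB is produced constitutively and is active.
No repressor is bound and IrpB is active, so *fenE* is transcribed.
→ *fenE* is ON.
Shikimate is absent, so YilP is active.
No repressor is bound and YilP is active, so *holY* is transcribed.
→ *holY* is ON.
cAMP is present, so DulU is active.
Co²⁺ is absent, so QilN is inactive.
Required activator QilN is absent, so *kulX* is not transcribed.
So KulX is not produced.
Sorbose is absent, so OrvX is inactive.
With no repressor bound, *ulmP* is transcribed.
So UlmP is produced and active.
Activator UlmP is present, so *purN* is transcribed.
→ *purN* is ON.
Indole is absent, so JovR is active.
With repressor JovR bound, *jalA* is not transcribed.
→ *jalA* is OFF.
Citrulline is present, so OxaW is active.
Quinate is present, so IrpV is active.
Activator OxaW is present, so *cilH* is transcribed.
→ *cilH* is ON.
4 of the 5 genes are transcribed.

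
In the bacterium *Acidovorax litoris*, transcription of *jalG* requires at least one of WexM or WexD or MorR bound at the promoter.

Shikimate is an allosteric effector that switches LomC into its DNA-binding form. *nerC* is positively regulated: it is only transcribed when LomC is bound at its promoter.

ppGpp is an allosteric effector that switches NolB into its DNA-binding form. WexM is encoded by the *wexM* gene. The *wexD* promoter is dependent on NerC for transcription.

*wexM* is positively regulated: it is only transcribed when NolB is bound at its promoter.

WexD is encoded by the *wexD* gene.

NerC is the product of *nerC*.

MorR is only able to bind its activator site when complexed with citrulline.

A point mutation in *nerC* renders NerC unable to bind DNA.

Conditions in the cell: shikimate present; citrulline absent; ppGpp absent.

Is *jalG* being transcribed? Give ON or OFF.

OFF

ppGpp is absent, so NolB is inactive.
Required activator NolB is absent, so *wexM* is not transcribed.
So WexM is not produced.
NerC is non-functional in this strain, so it has no effect.
Required activator NerC is absent, so *wexD* is not transcribed.
So WexD is not produced.
Citrulline is absent, so MorR is inactive.
No activator is available at the *jalG* promoter, so *jalG* is not transcribed.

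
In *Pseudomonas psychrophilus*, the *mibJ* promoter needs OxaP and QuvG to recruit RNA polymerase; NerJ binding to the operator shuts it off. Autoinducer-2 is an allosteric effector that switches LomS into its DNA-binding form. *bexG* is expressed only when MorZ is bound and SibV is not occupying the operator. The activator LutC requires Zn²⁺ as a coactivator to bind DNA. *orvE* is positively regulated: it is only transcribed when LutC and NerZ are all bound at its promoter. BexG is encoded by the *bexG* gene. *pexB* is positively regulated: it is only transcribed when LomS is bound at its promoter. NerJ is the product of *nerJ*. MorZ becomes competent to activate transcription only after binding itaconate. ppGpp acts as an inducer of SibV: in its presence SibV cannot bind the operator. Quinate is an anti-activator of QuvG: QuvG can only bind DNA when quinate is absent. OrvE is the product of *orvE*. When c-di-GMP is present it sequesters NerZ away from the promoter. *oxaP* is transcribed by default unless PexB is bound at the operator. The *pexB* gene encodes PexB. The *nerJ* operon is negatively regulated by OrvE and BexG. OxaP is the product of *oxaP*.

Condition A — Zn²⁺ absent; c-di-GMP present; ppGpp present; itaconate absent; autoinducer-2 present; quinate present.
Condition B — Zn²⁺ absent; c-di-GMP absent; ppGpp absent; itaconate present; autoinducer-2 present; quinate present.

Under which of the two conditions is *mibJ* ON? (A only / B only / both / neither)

Condition A:
Zn²⁺ is absent, so LutC is inactive.
c-di-GMP is present, so NerZ is inactive.
Required activator LutC is absent, so *orvE* is not transcribed.
So OrvE is not produced.
ppGpp is present, so SibV is inactive.
Itaconate is absent, so MorZ is inactive.
Required activator MorZ is absent, so *bexG* is not transcribed.
So BexG is not produced.
With no repressor bound, *nerJ* is transcribed.
So NerJ is produced and active.
Autoinducer-2 is present, so LomS is active.
No repressor is bound and LomS is active, so *pexB* is transcribed.
So PexB is produced and active.
With repressor PexB bound, *oxaP* is not transcribed.
So OxaP is not produced.
Quinate is present, so QuvG is inactive.
With repressor NerJ bound, *mibJ* is not transcribed.
→ *mibJ* is OFF in A.
Condition B:
Zn²⁺ is absent, so LutC is inactive.
c-di-GMP is absent, so NerZ is active.
Required activator LutC is absent, so *orvE* is not transcribed.
So OrvE is not produced.
ppGpp is absent, so SibV is active.
Itaconate is present, so MorZ is active.
With repressor SibV bound, *bexG* is not transcribed.
So BexG is not produced.
With no repressor bound, *nerJ* is transcribed.
So NerJ is produced and active.
Autoinducer-2 is present, so LomS is active.
No repressor is bound and LomS is active, so *pexB* is transcribed.
So PexB is produced and active.
With repressor PexB bound, *oxaP* is not transcribed.
So OxaP is not produced.
Quinate is present, so QuvG is inactive.
With repressor NerJ bound, *mibJ* is not transcribed.
→ *mibJ* is OFF in B.

neither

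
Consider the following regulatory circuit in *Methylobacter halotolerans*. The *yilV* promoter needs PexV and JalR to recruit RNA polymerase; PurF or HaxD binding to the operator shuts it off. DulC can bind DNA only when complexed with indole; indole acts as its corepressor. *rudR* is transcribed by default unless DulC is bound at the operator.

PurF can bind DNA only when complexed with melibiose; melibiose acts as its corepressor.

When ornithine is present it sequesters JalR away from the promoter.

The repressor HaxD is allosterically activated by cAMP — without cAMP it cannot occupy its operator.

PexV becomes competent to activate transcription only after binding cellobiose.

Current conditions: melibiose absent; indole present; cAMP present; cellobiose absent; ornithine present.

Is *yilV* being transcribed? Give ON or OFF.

Cellobiose is absent, so PexV is inactive.
Melibiose is absent, so PurF is inactive.
Ornithine is present, so JalR is inactive.
cAMP is present, so HaxD is active.
With repressor HaxD bound, *yilV* is not transcribed.

OFF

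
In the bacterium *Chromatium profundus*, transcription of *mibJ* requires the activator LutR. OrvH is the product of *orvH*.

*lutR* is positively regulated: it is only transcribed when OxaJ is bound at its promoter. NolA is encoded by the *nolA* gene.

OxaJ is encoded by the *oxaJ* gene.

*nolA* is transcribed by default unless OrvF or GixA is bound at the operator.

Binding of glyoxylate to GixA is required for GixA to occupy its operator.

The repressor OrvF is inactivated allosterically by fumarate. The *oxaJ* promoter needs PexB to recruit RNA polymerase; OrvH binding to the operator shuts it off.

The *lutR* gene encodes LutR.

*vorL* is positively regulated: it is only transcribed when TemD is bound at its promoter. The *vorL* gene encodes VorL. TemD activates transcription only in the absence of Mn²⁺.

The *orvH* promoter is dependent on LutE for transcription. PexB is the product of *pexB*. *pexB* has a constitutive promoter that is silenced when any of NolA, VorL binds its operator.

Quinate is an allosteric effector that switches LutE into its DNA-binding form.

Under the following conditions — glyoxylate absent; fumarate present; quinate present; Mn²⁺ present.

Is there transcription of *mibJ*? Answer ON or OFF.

OFF

Fumarate is present, so OrvF is inactive.
Glyoxylate is absent, so GixA is inactive.
With no repressor bound, *nolA* is transcribed.
So NolA is produced and active.
Mn²⁺ is present, so TemD is inactive.
Required activator TemD is absent, so *vorL* is not transcribed.
So VorL is not produced.
With repressor NolA bound, *pexB* is not transcribed.
So PexB is not produced.
Quinate is present, so LutE is active.
No repressor is bound and LutE is active, so *orvH* is transcribed.
So OrvH is produced and active.
With repressor OrvH bound, *oxaJ* is not transcribed.
So OxaJ is not produced.
Required activator OxaJ is absent, so *lutR* is not transcribed.
So LutR is not produced.
Required activator LutR is absent, so *mibJ* is not transcribed.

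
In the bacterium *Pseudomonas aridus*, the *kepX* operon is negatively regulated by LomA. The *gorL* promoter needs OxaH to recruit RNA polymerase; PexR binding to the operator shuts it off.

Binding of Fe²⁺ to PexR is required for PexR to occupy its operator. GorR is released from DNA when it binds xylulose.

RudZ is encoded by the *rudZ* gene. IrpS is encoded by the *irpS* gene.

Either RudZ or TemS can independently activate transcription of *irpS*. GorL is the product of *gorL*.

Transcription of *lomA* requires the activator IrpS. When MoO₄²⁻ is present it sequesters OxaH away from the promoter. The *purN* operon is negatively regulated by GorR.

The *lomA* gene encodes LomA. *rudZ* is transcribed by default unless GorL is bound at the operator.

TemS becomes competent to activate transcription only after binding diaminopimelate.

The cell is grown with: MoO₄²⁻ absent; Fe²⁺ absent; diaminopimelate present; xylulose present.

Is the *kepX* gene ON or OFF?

Fe²⁺ is absent, so PexR is inactive.
MoO₄²⁻ is absent, so OxaH is active.
No repressor is bound and OxaH is active, so *gorL* is transcribed.
So GorL is produced and active.
With repressor GorL bound, *rudZ* is not transcribed.
So RudZ is not produced.
Diaminopimelate is present, so TemS is active.
Activator TemS is present, so *irpS* is transcribed.
So IrpS is produced and active.
No repressor is bound and IrpS is active, so *lomA* is transcribed.
So LomA is produced and active.
With repressor LomA bound, *kepX* is not transcribed.

OFF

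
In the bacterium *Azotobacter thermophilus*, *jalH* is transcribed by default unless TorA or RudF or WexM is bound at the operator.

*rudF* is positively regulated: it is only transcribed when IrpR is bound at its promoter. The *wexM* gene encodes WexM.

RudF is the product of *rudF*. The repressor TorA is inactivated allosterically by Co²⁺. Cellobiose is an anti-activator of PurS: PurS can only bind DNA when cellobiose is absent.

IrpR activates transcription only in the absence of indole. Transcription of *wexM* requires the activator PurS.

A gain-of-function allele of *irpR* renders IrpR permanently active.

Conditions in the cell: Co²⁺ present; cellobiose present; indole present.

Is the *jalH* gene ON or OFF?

OFF

Co²⁺ is present, so TorA is inactive.
IrpR is constitutively active in this strain.
No repressor is bound and IrpR is active, so *rudF* is transcribed.
So RudF is produced and active.
Cellobiose is present, so PurS is inactive.
Required activator PurS is absent, so *wexM* is not transcribed.
So WexM is not produced.
With repressor RudF bound, *jalH* is not transcribed.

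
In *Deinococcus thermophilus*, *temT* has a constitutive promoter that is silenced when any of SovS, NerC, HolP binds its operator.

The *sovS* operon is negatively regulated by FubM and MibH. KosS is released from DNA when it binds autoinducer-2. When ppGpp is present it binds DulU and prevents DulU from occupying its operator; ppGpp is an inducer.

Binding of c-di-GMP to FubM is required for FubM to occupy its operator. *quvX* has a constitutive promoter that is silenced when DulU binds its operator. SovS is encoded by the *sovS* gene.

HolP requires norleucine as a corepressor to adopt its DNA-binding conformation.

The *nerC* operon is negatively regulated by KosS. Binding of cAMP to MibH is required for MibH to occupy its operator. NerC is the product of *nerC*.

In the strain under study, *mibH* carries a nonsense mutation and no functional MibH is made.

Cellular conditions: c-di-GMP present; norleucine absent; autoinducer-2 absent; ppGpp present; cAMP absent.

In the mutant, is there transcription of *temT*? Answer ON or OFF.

ON

c-di-GMP is present, so FubM is active.
MibH is non-functional in this strain, so it has no effect.
With repressor FubM bound, *sovS* is not transcribed.
So SovS is not produced.
Autoinducer-2 is absent, so KosS is active.
With repressor KosS bound, *nerC* is not transcribed.
So NerC is not produced.
Norleucine is absent, so HolP is inactive.
With no repressor bound, *temT* is transcribed.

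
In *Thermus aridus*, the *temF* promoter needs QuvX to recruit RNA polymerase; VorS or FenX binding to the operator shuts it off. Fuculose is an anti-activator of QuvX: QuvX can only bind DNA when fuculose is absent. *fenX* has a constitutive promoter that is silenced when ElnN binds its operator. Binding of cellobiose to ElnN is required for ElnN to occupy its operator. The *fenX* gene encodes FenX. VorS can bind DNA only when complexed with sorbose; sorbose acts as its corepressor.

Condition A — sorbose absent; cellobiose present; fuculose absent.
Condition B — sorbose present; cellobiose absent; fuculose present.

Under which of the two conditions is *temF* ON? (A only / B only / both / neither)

Condition A:
Sorbose is absent, so VorS is inactive.
Cellobiose is present, so ElnN is active.
With repressor ElnN bound, *fenX* is not transcribed.
So FenX is not produced.
Fuculose is absent, so QuvX is active.
No repressor is bound and QuvX is active, so *temF* is transcribed.
→ *temF* is ON in A.
Condition B:
Sorbose is present, so VorS is active.
Cellobiose is absent, so ElnN is inactive.
With no repressor bound, *fenX* is transcribed.
So FenX is produced and active.
Fuculose is present, so QuvX is inactive.
With repressor VorS bound, *temF* is not transcribed.
→ *temF* is OFF in B.

A only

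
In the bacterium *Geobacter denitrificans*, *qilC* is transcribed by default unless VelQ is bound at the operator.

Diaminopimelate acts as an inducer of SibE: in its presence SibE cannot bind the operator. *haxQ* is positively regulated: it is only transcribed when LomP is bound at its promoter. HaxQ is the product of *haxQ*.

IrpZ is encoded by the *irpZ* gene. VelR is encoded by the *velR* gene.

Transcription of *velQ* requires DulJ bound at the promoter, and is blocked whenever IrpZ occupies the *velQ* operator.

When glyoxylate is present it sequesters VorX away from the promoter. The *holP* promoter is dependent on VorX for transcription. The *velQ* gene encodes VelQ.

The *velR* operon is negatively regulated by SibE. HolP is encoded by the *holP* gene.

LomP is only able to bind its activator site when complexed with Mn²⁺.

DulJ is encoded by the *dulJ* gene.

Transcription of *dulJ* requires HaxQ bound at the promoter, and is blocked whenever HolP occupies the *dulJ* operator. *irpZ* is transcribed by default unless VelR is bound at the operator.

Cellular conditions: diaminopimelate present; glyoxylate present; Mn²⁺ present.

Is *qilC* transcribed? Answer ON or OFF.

OFF

Mn²⁺ is present, so LomP is active.
No repressor is bound and LomP is active, so *haxQ* is transcribed.
So HaxQ is produced and active.
Glyoxylate is present, so VorX is inactive.
Required activator VorX is absent, so *holP* is not transcribed.
So HolP is not produced.
No repressor is bound and HaxQ is active, so *dulJ* is transcribed.
So DulJ is produced and active.
Diaminopimelate is present, so SibE is inactive.
With no repressor bound, *velR* is transcribed.
So VelR is produced and active.
With repressor VelR bound, *irpZ* is not transcribed.
So IrpZ is not produced.
No repressor is bound and DulJ is active, so *velQ* is transcribed.
So VelQ is produced and active.
With repressor VelQ bound, *qilC* is not transcribed.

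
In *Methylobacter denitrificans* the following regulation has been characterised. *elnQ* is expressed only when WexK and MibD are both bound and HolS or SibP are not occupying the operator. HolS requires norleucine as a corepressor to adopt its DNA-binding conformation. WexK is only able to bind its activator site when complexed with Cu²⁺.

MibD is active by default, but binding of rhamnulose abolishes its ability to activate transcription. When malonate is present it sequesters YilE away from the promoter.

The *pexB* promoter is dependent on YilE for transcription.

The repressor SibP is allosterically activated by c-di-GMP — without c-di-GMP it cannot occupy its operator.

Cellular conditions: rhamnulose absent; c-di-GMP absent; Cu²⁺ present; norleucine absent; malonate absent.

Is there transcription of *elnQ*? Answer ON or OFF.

Norleucine is absent, so HolS is inactive.
Cu²⁺ is present, so WexK is active.
Rhamnulose is absent, so MibD is active.
c-di-GMP is absent, so SibP is inactive.
No repressor is bound and WexK and MibD are active, so *elnQ* is transcribed.

ON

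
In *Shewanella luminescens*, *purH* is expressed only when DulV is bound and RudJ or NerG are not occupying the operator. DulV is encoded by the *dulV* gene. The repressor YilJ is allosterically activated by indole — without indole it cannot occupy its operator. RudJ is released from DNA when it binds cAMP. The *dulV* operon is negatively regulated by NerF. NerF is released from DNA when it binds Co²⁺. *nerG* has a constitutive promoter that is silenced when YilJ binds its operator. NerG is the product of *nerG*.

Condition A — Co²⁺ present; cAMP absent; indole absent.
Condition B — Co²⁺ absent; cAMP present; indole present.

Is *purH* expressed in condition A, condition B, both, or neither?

neither

Condition A:
Co²⁺ is present, so NerF is inactive.
With no repressor bound, *dulV* is transcribed.
So DulV is produced and active.
cAMP is absent, so RudJ is active.
Indole is absent, so YilJ is inactive.
With no repressor bound, *nerG* is transcribed.
So NerG is produced and active.
With repressor RudJ bound, *purH* is not transcribed.
→ *purH* is OFF in A.
Condition B:
Co²⁺ is absent, so NerF is active.
With repressor NerF bound, *dulV* is not transcribed.
So DulV is not produced.
cAMP is present, so RudJ is inactive.
Indole is present, so YilJ is active.
With repressor YilJ bound, *nerG* is not transcribed.
So NerG is not produced.
Required activator DulV is absent, so *purH* is not transcribed.
→ *purH* is OFF in B.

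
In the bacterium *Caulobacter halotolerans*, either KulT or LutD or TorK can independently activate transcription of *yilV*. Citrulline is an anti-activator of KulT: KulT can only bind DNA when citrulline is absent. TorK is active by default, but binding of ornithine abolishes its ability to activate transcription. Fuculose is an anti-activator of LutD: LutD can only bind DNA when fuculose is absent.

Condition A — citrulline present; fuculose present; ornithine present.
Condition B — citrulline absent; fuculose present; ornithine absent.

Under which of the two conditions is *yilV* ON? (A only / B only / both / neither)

Condition A:
Citrulline is present, so KulT is inactive.
Fuculose is present, so LutD is inactive.
Ornithine is present, so TorK is inactive.
No activator is available at the *yilV* promoter, so *yilV* is not transcribed.
→ *yilV* is OFF in A.
Condition B:
Citrulline is absent, so KulT is active.
Fuculose is present, so LutD is inactive.
Ornithine is absent, so TorK is active.
Activator KulT is present, so *yilV* is transcribed.
→ *yilV* is ON in B.

B only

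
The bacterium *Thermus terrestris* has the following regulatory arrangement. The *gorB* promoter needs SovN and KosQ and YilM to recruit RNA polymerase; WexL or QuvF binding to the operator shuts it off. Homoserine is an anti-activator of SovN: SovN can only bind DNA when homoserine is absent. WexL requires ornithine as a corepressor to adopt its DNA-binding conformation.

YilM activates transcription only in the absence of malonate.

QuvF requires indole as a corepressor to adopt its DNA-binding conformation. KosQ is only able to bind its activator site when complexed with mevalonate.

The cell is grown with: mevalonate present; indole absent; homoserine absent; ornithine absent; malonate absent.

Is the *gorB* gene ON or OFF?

ON

Ornithine is absent, so WexL is inactive.
Homoserine is absent, so SovN is active.
Indole is absent, so QuvF is inactive.
Mevalonate is present, so KosQ is active.
Malonate is absent, so YilM is active.
No repressor is bound and SovN and KosQ and YilM are active, so *gorB* is transcribed.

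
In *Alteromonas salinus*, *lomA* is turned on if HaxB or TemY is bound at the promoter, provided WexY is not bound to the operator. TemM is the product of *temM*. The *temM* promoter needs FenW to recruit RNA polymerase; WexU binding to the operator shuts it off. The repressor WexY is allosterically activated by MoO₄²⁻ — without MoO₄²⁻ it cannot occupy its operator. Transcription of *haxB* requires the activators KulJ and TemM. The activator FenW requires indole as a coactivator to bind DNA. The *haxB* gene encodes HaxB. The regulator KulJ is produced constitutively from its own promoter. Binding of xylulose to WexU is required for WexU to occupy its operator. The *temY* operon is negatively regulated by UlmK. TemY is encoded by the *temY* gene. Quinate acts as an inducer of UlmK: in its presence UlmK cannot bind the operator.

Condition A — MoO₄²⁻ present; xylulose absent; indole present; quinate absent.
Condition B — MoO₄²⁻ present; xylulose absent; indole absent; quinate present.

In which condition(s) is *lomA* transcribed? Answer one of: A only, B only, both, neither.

Condition A:
MoO₄²⁻ is present, so WexY is active.
KulJ is produced constitutively and is active.
Xylulose is absent, so WexU is inactive.
Indole is present, so FenW is active.
No repressor is bound and FenW is active, so *temM* is transcribed.
So TemM is produced and active.
No repressor is bound and KulJ and TemM are active, so *haxB* is transcribed.
So HaxB is produced and active.
Quinate is absent, so UlmK is active.
With repressor UlmK bound, *temY* is not transcribed.
So TemY is not produced.
With repressor WexY bound, *lomA* is not transcribed.
→ *lomA* is OFF in A.
Condition B:
MoO₄²⁻ is present, so WexY is active.
KulJ is produced constitutively and is active.
Xylulose is absent, so WexU is inactive.
Indole is absent, so FenW is inactive.
Required activator FenW is absent, so *temM* is not transcribed.
So TemM is not produced.
Required activator TemM is absent, so *haxB* is not transcribed.
So HaxB is not produced.
Quinate is present, so UlmK is inactive.
With no repressor bound, *temY* is transcribed.
So TemY is produced and active.
With repressor WexY bound, *lomA* is not transcribed.
→ *lomA* is OFF in B.

neither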